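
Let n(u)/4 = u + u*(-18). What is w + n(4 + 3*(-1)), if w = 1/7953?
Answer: -540803/7953 ≈ -68.000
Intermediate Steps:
w = 1/7953 ≈ 0.00012574
n(u) = -68*u (n(u) = 4*(u + u*(-18)) = 4*(u - 18*u) = 4*(-17*u) = -68*u)
w + n(4 + 3*(-1)) = 1/7953 - 68*(4 + 3*(-1)) = 1/7953 - 68*(4 - 3) = 1/7953 - 68*1 = 1/7953 - 68 = -540803/7953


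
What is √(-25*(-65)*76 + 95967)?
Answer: √219467 ≈ 468.47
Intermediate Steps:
√(-25*(-65)*76 + 95967) = √(1625*76 + 95967) = √(123500 + 95967) = √219467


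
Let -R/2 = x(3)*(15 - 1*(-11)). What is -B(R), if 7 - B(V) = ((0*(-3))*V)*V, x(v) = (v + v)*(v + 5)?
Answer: -7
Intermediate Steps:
x(v) = 2*v*(5 + v) (x(v) = (2*v)*(5 + v) = 2*v*(5 + v))
R = -2496 (R = -2*2*3*(5 + 3)*(15 - 1*(-11)) = -2*2*3*8*(15 + 11) = -96*26 = -2*1248 = -2496)
B(V) = 7 (B(V) = 7 - (0*(-3))*V*V = 7 - 0*V*V = 7 - 0*V = 7 - 1*0 = 7 + 0 = 7)
-B(R) = -1*7 = -7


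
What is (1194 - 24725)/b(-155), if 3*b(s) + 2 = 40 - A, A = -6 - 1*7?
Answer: -23531/17 ≈ -1384.2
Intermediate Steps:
A = -13 (A = -6 - 7 = -13)
b(s) = 17 (b(s) = -⅔ + (40 - 1*(-13))/3 = -⅔ + (40 + 13)/3 = -⅔ + (⅓)*53 = -⅔ + 53/3 = 17)
(1194 - 24725)/b(-155) = (1194 - 24725)/17 = -23531*1/17 = -23531/17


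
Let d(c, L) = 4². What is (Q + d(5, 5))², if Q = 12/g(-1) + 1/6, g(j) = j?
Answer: 625/36 ≈ 17.361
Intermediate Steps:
d(c, L) = 16
Q = -71/6 (Q = 12/(-1) + 1/6 = 12*(-1) + 1*(⅙) = -12 + ⅙ = -71/6 ≈ -11.833)
(Q + d(5, 5))² = (-71/6 + 16)² = (25/6)² = 625/36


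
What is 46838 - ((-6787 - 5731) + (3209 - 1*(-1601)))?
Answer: 54546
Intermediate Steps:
46838 - ((-6787 - 5731) + (3209 - 1*(-1601))) = 46838 - (-12518 + (3209 + 1601)) = 46838 - (-12518 + 4810) = 46838 - 1*(-7708) = 46838 + 7708 = 54546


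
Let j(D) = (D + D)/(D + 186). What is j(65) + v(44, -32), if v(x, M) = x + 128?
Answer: 43302/251 ≈ 172.52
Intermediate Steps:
j(D) = 2*D/(186 + D) (j(D) = (2*D)/(186 + D) = 2*D/(186 + D))
v(x, M) = 128 + x
j(65) + v(44, -32) = 2*65/(186 + 65) + (128 + 44) = 2*65/251 + 172 = 2*65*(1/251) + 172 = 130/251 + 172 = 43302/251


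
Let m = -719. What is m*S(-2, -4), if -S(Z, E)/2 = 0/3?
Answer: 0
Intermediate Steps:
S(Z, E) = 0 (S(Z, E) = -0/3 = -2*0 = 0)
m*S(-2, -4) = -719*0 = 0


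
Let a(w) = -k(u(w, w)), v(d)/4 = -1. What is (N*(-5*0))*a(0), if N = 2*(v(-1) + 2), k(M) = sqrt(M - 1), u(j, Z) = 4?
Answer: 0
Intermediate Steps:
v(d) = -4 (v(d) = 4*(-1) = -4)
k(M) = sqrt(-1 + M)
N = -4 (N = 2*(-4 + 2) = 2*(-2) = -4)
a(w) = -sqrt(3) (a(w) = -sqrt(-1 + 4) = -sqrt(3))
(N*(-5*0))*a(0) = (-(-20)*0)*(-sqrt(3)) = (-4*0)*(-sqrt(3)) = 0*(-sqrt(3)) = 0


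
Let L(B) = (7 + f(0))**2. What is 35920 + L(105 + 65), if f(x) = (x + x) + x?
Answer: 35969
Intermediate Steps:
f(x) = 3*x (f(x) = 2*x + x = 3*x)
L(B) = 49 (L(B) = (7 + 3*0)**2 = (7 + 0)**2 = 7**2 = 49)
35920 + L(105 + 65) = 35920 + 49 = 35969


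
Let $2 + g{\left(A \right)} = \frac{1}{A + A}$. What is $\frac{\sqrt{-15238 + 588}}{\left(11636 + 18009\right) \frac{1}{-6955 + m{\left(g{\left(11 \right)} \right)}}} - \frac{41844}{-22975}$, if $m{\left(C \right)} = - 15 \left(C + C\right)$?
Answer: $\frac{41844}{22975} - \frac{75860 i \sqrt{586}}{65219} \approx 1.8213 - 28.157 i$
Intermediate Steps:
$g{\left(A \right)} = -2 + \frac{1}{2 A}$ ($g{\left(A \right)} = -2 + \frac{1}{A + A} = -2 + \frac{1}{2 A}$)
$m{\left(C \right)} = - 30 C$ ($m{\left(C \right)} = - 15 \cdot 2 C = - 30 C$)
$\frac{\sqrt{-15238 + 588}}{\left(11636 + 18009\right) \frac{1}{-6955 + m{\left(g{\left(11 \right)} \right)}}} - \frac{41844}{-22975} = \frac{\sqrt{-15238 + 588}}{\left(11636 + 18009\right) \frac{1}{-6955 - 30 \left(-2 + \frac{1}{2 \cdot 11}\right)}} - \frac{41844}{-22975} = \frac{\sqrt{-14650}}{29645 \frac{1}{-6955 - 30 \left(-2 + \frac{1}{2} \cdot \frac{1}{11}\right)}} - - \frac{41844}{22975} = \frac{5 i \sqrt{586}}{29645 \frac{1}{-6955 - 30 \left(-2 + \frac{1}{22}\right)}} + \frac{41844}{22975} = \frac{5 i \sqrt{586}}{29645 \frac{1}{-6955 - - \frac{645}{11}}} + \frac{41844}{22975} = \frac{5 i \sqrt{586}}{29645 \frac{1}{-6955 + \frac{645}{11}}} + \frac{41844}{22975} = \frac{5 i \sqrt{586}}{29645 \frac{1}{- \frac{75860}{11}}} + \frac{41844}{22975} = \frac{5 i \sqrt{586}}{29645 \left(- \frac{11}{75860}\right)} + \frac{41844}{22975} = \frac{5 i \sqrt{586}}{- \frac{65219}{15172}} + \frac{41844}{22975} = 5 i \sqrt{586} \left(- \frac{15172}{65219}\right) + \frac{41844}{22975} = - \frac{75860 i \sqrt{586}}{65219} + \frac{41844}{22975} = \frac{41844}{22975} - \frac{75860 i \sqrt{586}}{65219}$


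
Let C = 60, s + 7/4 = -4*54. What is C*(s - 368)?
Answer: -35145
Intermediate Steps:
s = -871/4 (s = -7/4 - 4*54 = -7/4 - 216 = -871/4 ≈ -217.75)
C*(s - 368) = 60*(-871/4 - 368) = 60*(-2343/4) = -35145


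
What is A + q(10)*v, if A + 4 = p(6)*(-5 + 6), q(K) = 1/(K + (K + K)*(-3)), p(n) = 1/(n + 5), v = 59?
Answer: -2799/550 ≈ -5.0891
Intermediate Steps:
p(n) = 1/(5 + n)
q(K) = -1/(5*K) (q(K) = 1/(K + (2*K)*(-3)) = 1/(K - 6*K) = 1/(-5*K) = -1/(5*K))
A = -43/11 (A = -4 + (-5 + 6)/(5 + 6) = -4 + 1/11 = -43/11 ≈ -3.9091)
A + q(10)*v = -43/11 - ⅕/10*59 = -43/11 - ⅕*⅒*59 = -43/11 - 1/50*59 = -43/11 - 59/50 = -2799/550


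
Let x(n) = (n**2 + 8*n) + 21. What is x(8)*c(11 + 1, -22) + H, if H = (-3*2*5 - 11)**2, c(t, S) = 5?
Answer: 2426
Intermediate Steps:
x(n) = 21 + n**2 + 8*n
H = 1681 (H = (-6*5 - 11)**2 = (-30 - 11)**2 = (-41)**2 = 1681)
x(8)*c(11 + 1, -22) + H = (21 + 8**2 + 8*8)*5 + 1681 = (21 + 64 + 64)*5 + 1681 = 149*5 + 1681 = 745 + 1681 = 2426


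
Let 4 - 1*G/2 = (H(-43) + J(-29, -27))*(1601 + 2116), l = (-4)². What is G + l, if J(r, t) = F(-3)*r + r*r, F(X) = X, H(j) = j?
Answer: -6579066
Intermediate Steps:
J(r, t) = r² - 3*r (J(r, t) = -3*r + r*r = -3*r + r² = r² - 3*r)
l = 16
G = -6579082 (G = 8 - 2*(-43 - 29*(-3 - 29))*(1601 + 2116) = 8 - 2*(-43 - 29*(-32))*3717 = 8 - 2*(-43 + 928)*3717 = 8 - 1770*3717 = 8 - 2*3289545 = 8 - 6579090 = -6579082)
G + l = -6579082 + 16 = -6579066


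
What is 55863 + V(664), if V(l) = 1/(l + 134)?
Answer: 44578675/798 ≈ 55863.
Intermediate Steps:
V(l) = 1/(134 + l)
55863 + V(664) = 55863 + 1/(134 + 664) = 55863 + 1/798 = 44578675/798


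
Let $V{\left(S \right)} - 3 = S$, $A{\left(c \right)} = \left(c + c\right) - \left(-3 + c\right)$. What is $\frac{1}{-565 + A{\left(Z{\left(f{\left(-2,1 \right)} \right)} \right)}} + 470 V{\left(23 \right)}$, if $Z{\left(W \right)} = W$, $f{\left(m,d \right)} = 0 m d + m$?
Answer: $\frac{6892079}{564} \approx 12220.0$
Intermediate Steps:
$f{\left(m,d \right)} = m$ ($f{\left(m,d \right)} = 0 d + m = 0 + m = m$)
$A{\left(c \right)} = 3 + c$ ($A{\left(c \right)} = 2 c - \left(-3 + c\right) = 3 + c$)
$V{\left(S \right)} = 3 + S$
$\frac{1}{-565 + A{\left(Z{\left(f{\left(-2,1 \right)} \right)} \right)}} + 470 V{\left(23 \right)} = \frac{1}{-565 + \left(3 - 2\right)} + 470 \left(3 + 23\right) = \frac{1}{-565 + 1} + 470 \cdot 26 = \frac{1}{-564} + 12220 = - \frac{1}{564} + 12220 = \frac{6892079}{564}$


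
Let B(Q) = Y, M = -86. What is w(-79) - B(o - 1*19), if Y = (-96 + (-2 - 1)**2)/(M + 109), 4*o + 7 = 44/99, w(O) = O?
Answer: -1730/23 ≈ -75.217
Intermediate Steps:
o = -59/36 (o = -7/4 + (44/99)/4 = -7/4 + (44*(1/99))/4 = -7/4 + (1/4)*(4/9) = -7/4 + 1/9 = -59/36 ≈ -1.6389)
Y = -87/23 (Y = (-96 + (-2 - 1)**2)/(-86 + 109) = (-96 + (-3)**2)/23 = (-96 + 9)*(1/23) = -87*1/23 = -87/23 ≈ -3.7826)
B(Q) = -87/23
w(-79) - B(o - 1*19) = -79 - 1*(-87/23) = -79 + 87/23 = -1730/23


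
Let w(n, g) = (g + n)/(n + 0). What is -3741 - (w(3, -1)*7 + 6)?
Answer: -11255/3 ≈ -3751.7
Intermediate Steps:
w(n, g) = (g + n)/n
-3741 - (w(3, -1)*7 + 6) = -3741 - (((-1 + 3)/3)*7 + 6) = -3741 - (((1/3)*2)*7 + 6) = -3741 - ((2/3)*7 + 6) = -3741 - (14/3 + 6) = -3741 - 1*32/3 = -3741 - 32/3 = -11255/3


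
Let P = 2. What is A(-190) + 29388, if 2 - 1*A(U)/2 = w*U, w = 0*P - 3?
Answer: 28252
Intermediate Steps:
w = -3 (w = 0*2 - 3 = 0 - 3 = -3)
A(U) = 4 + 6*U (A(U) = 4 - (-6)*U = 4 + 6*U)
A(-190) + 29388 = (4 + 6*(-190)) + 29388 = (4 - 1140) + 29388 = -1136 + 29388 = 28252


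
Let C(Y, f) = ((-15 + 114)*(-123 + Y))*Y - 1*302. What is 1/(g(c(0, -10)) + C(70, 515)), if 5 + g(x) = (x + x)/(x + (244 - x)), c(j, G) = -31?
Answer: -122/44846865 ≈ -2.7204e-6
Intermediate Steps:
g(x) = -5 + x/122 (g(x) = -5 + (x + x)/(x + (244 - x)) = -5 + (2*x)/244 = -5 + (2*x)*(1/244) = -5 + x/122)
C(Y, f) = -302 + Y*(-12177 + 99*Y) (C(Y, f) = (99*(-123 + Y))*Y - 302 = (-12177 + 99*Y)*Y - 302 = Y*(-12177 + 99*Y) - 302 = -302 + Y*(-12177 + 99*Y))
1/(g(c(0, -10)) + C(70, 515)) = 1/((-5 + (1/122)*(-31)) + (-302 - 12177*70 + 99*70**2)) = 1/((-5 - 31/122) + (-302 - 852390 + 99*4900)) = 1/(-641/122 + (-302 - 852390 + 485100)) = 1/(-641/122 - 367592) = 1/(-44846865/122) = -122/44846865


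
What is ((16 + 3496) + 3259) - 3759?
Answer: 3012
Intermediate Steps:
((16 + 3496) + 3259) - 3759 = (3512 + 3259) - 3759 = 6771 - 3759 = 3012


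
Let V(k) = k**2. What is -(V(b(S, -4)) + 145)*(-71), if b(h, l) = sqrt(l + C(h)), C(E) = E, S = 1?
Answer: 10082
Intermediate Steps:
b(h, l) = sqrt(h + l) (b(h, l) = sqrt(l + h) = sqrt(h + l))
-(V(b(S, -4)) + 145)*(-71) = -((sqrt(1 - 4))**2 + 145)*(-71) = -((sqrt(-3))**2 + 145)*(-71) = -((I*sqrt(3))**2 + 145)*(-71) = -(-3 + 145)*(-71) = -142*(-71) = -1*(-10082) = 10082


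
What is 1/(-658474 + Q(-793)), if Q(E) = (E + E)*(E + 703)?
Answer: -1/515734 ≈ -1.9390e-6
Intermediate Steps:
Q(E) = 2*E*(703 + E) (Q(E) = (2*E)*(703 + E) = 2*E*(703 + E))
1/(-658474 + Q(-793)) = 1/(-658474 + 2*(-793)*(703 - 793)) = 1/(-658474 + 2*(-793)*(-90)) = 1/(-658474 + 142740) = 1/(-515734) = -1/515734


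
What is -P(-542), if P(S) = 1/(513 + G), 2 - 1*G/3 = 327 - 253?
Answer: -1/297 ≈ -0.0033670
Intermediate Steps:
G = -216 (G = 6 - 3*(327 - 253) = 6 - 3*74 = 6 - 222 = -216)
P(S) = 1/297 (P(S) = 1/(513 - 216) = 1/297)
-P(-542) = -1*1/297 = -1/297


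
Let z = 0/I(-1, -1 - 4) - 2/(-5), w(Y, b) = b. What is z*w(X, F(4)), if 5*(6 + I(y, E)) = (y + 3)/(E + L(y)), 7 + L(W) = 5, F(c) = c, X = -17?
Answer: 8/5 ≈ 1.6000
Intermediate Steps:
L(W) = -2 (L(W) = -7 + 5 = -2)
I(y, E) = -6 + (3 + y)/(5*(-2 + E)) (I(y, E) = -6 + ((y + 3)/(E - 2))/5 = -6 + ((3 + y)/(-2 + E))/5 = -6 + (3 + y)/(5*(-2 + E)))
z = ⅖ (z = 0/(((63 - 1 - 30*(-1 - 4))/(5*(-2 + (-1 - 4))))) - 2/(-5) = 0/(((63 - 1 - 30*(-5))/(5*(-2 - 5)))) - 2*(-⅕) = 0/(((⅕)*(63 - 1 + 150)/(-7))) + ⅖ = 0/(((⅕)*(-⅐)*212)) + ⅖ = 0/(-212/35) + ⅖ = 0*(-35/212) + ⅖ = 0 + ⅖ = ⅖ ≈ 0.40000)
z*w(X, F(4)) = (⅖)*4 = 8/5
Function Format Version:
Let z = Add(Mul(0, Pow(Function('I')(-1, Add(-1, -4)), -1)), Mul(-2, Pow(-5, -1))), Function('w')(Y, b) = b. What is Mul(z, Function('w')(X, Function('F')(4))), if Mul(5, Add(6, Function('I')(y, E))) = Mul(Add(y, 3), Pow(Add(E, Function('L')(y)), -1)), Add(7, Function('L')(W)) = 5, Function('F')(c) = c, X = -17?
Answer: Rational(8, 5) ≈ 1.6000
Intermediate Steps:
Function('L')(W) = -2 (Function('L')(W) = Add(-7, 5) = -2)
Function('I')(y, E) = Add(-6, Mul(Rational(1, 5), Pow(Add(-2, E), -1), Add(3, y))) (Function('I')(y, E) = Add(-6, Mul(Rational(1, 5), Mul(Add(y, 3), Pow(Add(E, -2), -1)))) = Add(-6, Mul(Rational(1, 5), Mul(Add(3, y), Pow(Add(-2, E), -1)))) = Add(-6, Mul(Rational(1, 5), Mul(Pow(Add(-2, E), -1), Add(3, y)))) = Add(-6, Mul(Rational(1, 5), Pow(Add(-2, E), -1), Add(3, y))))
z = Rational(2, 5) (z = Add(Mul(0, Pow(Mul(Rational(1, 5), Pow(Add(-2, Add(-1, -4)), -1), Add(63, -1, Mul(-30, Add(-1, -4)))), -1)), Mul(-2, Pow(-5, -1))) = Add(Mul(0, Pow(Mul(Rational(1, 5), Pow(Add(-2, -5), -1), Add(63, -1, Mul(-30, -5))), -1)), Mul(-2, Rational(-1, 5))) = Add(Mul(0, Pow(Mul(Rational(1, 5), Pow(-7, -1), Add(63, -1, 150)), -1)), Rational(2, 5)) = Add(Mul(0, Pow(Mul(Rational(1, 5), Rational(-1, 7), 212), -1)), Rational(2, 5)) = Add(Mul(0, Pow(Rational(-212, 35), -1)), Rational(2, 5)) = Add(Mul(0, Rational(-35, 212)), Rational(2, 5)) = Add(0, Rational(2, 5)) = Rational(2, 5) ≈ 0.40000)
Mul(z, Function('w')(X, Function('F')(4))) = Mul(Rational(2, 5), 4) = Rational(8, 5)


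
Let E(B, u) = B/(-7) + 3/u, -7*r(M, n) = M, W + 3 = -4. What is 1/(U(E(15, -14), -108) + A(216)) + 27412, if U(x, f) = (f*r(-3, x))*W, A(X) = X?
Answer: 14802481/540 ≈ 27412.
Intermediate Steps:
W = -7 (W = -3 - 4 = -7)
r(M, n) = -M/7
E(B, u) = 3/u - B/7 (E(B, u) = B*(-⅐) + 3/u = -B/7 + 3/u = 3/u - B/7)
U(x, f) = -3*f (U(x, f) = (f*(-⅐*(-3)))*(-7) = (f*(3/7))*(-7) = (3*f/7)*(-7) = -3*f)
1/(U(E(15, -14), -108) + A(216)) + 27412 = 1/(-3*(-108) + 216) + 27412 = 1/(324 + 216) + 27412 = 1/540 + 27412 = 14802481/540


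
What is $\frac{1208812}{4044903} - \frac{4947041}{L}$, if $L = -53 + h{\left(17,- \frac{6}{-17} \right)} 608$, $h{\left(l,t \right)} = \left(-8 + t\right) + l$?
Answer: $- \frac{340059347560339}{387384405213} \approx -877.83$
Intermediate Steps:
$h{\left(l,t \right)} = -8 + l + t$
$L = \frac{95771}{17}$ ($L = -53 + \left(-8 + 17 - \frac{6}{-17}\right) 608 = -53 + \left(-8 + 17 - - \frac{6}{17}\right) 608 = -53 + \left(-8 + 17 + \frac{6}{17}\right) 608 = -53 + \frac{159}{17} \cdot 608 = -53 + \frac{96672}{17} = \frac{95771}{17} \approx 5633.6$)
$\frac{1208812}{4044903} - \frac{4947041}{L} = \frac{1208812}{4044903} - \frac{4947041}{\frac{95771}{17}} = 1208812 \cdot \frac{1}{4044903} - \frac{84099697}{95771} = \frac{1208812}{4044903} - \frac{84099697}{95771} = - \frac{340059347560339}{387384405213}$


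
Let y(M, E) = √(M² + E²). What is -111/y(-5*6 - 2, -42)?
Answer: -111*√697/1394 ≈ -2.1022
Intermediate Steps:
y(M, E) = √(E² + M²)
-111/y(-5*6 - 2, -42) = -111/√((-42)² + (-5*6 - 2)²) = -111/√(1764 + (-30 - 2)²) = -111/√(1764 + (-32)²) = -111/√(1764 + 1024) = -111*√697/1394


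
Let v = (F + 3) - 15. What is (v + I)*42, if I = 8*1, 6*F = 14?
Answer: -70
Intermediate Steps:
F = 7/3 (F = (⅙)*14 = 7/3 ≈ 2.3333)
I = 8
v = -29/3 (v = (7/3 + 3) - 15 = 16/3 - 15 = -29/3 ≈ -9.6667)
(v + I)*42 = (-29/3 + 8)*42 = -5/3*42 = -70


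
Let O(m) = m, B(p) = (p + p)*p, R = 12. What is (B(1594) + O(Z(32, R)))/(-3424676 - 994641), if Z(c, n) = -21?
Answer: -5081651/4419317 ≈ -1.1499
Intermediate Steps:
B(p) = 2*p² (B(p) = (2*p)*p = 2*p²)
(B(1594) + O(Z(32, R)))/(-3424676 - 994641) = (2*1594² - 21)/(-3424676 - 994641) = (2*2540836 - 21)/(-4419317) = (5081672 - 21)*(-1/4419317) = 5081651*(-1/4419317) = -5081651/4419317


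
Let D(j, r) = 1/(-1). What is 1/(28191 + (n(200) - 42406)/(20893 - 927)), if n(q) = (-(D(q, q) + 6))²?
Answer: 19966/562819125 ≈ 3.5475e-5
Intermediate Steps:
D(j, r) = -1
n(q) = 25 (n(q) = (-(-1 + 6))² = (-1*5)² = (-5)² = 25)
1/(28191 + (n(200) - 42406)/(20893 - 927)) = 1/(28191 + (25 - 42406)/(20893 - 927)) = 1/(28191 - 42381/19966) = 1/(562819125/19966) = 19966/562819125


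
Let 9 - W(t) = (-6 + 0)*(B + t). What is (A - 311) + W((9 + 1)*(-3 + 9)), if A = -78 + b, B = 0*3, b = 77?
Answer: 57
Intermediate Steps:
B = 0
W(t) = 9 + 6*t (W(t) = 9 - (-6 + 0)*(0 + t) = 9 - (-6)*t = 9 + 6*t)
A = -1 (A = -78 + 77 = -1)
(A - 311) + W((9 + 1)*(-3 + 9)) = (-1 - 311) + (9 + 6*((9 + 1)*(-3 + 9))) = -312 + (9 + 6*(10*6)) = -312 + (9 + 6*60) = -312 + (9 + 360) = -312 + 369 = 57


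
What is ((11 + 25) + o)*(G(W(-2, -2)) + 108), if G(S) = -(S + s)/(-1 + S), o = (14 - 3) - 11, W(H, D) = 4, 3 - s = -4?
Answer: 3756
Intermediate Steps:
s = 7 (s = 3 - 1*(-4) = 3 + 4 = 7)
o = 0 (o = 11 - 11 = 0)
G(S) = -(7 + S)/(-1 + S) (G(S) = -(S + 7)/(-1 + S) = -(7 + S)/(-1 + S))
((11 + 25) + o)*(G(W(-2, -2)) + 108) = ((11 + 25) + 0)*((-7 - 1*4)/(-1 + 4) + 108) = (36 + 0)*((-7 - 4)/3 + 108) = 36*((⅓)*(-11) + 108) = 36*(-11/3 + 108) = 36*(313/3) = 3756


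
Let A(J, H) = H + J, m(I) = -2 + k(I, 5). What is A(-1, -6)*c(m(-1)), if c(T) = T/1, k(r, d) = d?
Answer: -21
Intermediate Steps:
m(I) = 3 (m(I) = -2 + 5 = 3)
c(T) = T (c(T) = T*1 = T)
A(-1, -6)*c(m(-1)) = (-6 - 1)*3 = -7*3 = -21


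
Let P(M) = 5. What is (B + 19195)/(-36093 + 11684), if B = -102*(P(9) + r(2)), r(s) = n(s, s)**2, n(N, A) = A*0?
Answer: -18685/24409 ≈ -0.76550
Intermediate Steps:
n(N, A) = 0
r(s) = 0 (r(s) = 0**2 = 0)
B = -510 (B = -102*(5 + 0) = -102*5 = -510)
(B + 19195)/(-36093 + 11684) = (-510 + 19195)/(-36093 + 11684) = 18685/(-24409) = 18685*(-1/24409) = -18685/24409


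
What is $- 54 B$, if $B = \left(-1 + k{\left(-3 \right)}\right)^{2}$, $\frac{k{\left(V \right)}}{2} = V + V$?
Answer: $-9126$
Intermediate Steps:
$k{\left(V \right)} = 4 V$ ($k{\left(V \right)} = 2 \left(V + V\right) = 2 \cdot 2 V = 4 V$)
$B = 169$ ($B = \left(-1 + 4 \left(-3\right)\right)^{2} = \left(-1 - 12\right)^{2} = \left(-13\right)^{2} = 169$)
$- 54 B = \left(-54\right) 169 = -9126$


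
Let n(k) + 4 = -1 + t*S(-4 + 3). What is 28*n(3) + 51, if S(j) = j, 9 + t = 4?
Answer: 51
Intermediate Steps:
t = -5 (t = -9 + 4 = -5)
n(k) = 0 (n(k) = -4 + (-1 - 5*(-4 + 3)) = -4 + (-1 - 5*(-1)) = -4 + (-1 + 5) = -4 + 4 = 0)
28*n(3) + 51 = 28*0 + 51 = 0 + 51 = 51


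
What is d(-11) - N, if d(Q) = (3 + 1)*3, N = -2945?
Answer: 2957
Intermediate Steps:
d(Q) = 12 (d(Q) = 4*3 = 12)
d(-11) - N = 12 - 1*(-2945) = 12 + 2945 = 2957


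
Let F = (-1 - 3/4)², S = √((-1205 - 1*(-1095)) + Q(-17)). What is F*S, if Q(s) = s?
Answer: 49*I*√127/16 ≈ 34.513*I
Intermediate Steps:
S = I*√127 (S = √((-1205 - 1*(-1095)) - 17) = √((-1205 + 1095) - 17) = √(-110 - 17) = √(-127) = I*√127 ≈ 11.269*I)
F = 49/16 (F = (-1 - 3*¼)² = (-1 - ¾)² = (-7/4)² = 49/16 ≈ 3.0625)
F*S = 49*(I*√127)/16 = 49*I*√127/16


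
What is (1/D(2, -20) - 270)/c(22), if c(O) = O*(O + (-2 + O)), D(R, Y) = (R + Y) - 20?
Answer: -10261/35112 ≈ -0.29224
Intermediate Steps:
D(R, Y) = -20 + R + Y
c(O) = O*(-2 + 2*O)
(1/D(2, -20) - 270)/c(22) = (1/(-20 + 2 - 20) - 270)/((2*22*(-1 + 22))) = (1/(-38) - 270)/((2*22*21)) = (-1/38 - 270)/924 = (1/924)*(-10261/38) = -10261/35112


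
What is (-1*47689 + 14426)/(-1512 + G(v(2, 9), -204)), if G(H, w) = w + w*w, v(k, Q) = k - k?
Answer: -33263/39900 ≈ -0.83366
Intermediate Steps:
v(k, Q) = 0
G(H, w) = w + w²
(-1*47689 + 14426)/(-1512 + G(v(2, 9), -204)) = (-1*47689 + 14426)/(-1512 - 204*(1 - 204)) = (-47689 + 14426)/(-1512 - 204*(-203)) = -33263/(-1512 + 41412) = -33263/39900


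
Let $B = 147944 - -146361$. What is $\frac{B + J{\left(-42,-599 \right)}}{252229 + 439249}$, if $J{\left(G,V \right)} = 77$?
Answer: $\frac{147191}{345739} \approx 0.42573$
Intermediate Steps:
$B = 294305$ ($B = 147944 + 146361 = 294305$)
$\frac{B + J{\left(-42,-599 \right)}}{252229 + 439249} = \frac{294305 + 77}{252229 + 439249} = \frac{294382}{691478} = 294382 \cdot \frac{1}{691478} = \frac{147191}{345739}$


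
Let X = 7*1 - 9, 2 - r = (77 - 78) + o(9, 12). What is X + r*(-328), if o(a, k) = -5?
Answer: -2626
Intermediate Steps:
r = 8 (r = 2 - ((77 - 78) - 5) = 2 - (-1 - 5) = 2 - 1*(-6) = 2 + 6 = 8)
X = -2 (X = 7 - 9 = -2)
X + r*(-328) = -2 + 8*(-328) = -2 - 2624 = -2626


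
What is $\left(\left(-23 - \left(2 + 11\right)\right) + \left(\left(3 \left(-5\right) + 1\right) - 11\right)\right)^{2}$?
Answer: $3721$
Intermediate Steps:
$\left(\left(-23 - \left(2 + 11\right)\right) + \left(\left(3 \left(-5\right) + 1\right) - 11\right)\right)^{2} = \left(\left(-23 - 13\right) + \left(\left(-15 + 1\right) - 11\right)\right)^{2} = \left(\left(-23 - 13\right) - 25\right)^{2} = \left(-36 - 25\right)^{2} = \left(-61\right)^{2} = 3721$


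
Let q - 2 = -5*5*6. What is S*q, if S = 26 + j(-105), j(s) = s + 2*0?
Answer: 11692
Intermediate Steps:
j(s) = s (j(s) = s + 0 = s)
q = -148 (q = 2 - 5*5*6 = 2 - 25*6 = 2 - 150 = -148)
S = -79 (S = 26 - 105 = -79)
S*q = -79*(-148) = 11692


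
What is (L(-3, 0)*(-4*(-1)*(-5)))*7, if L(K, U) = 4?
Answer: -560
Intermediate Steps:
(L(-3, 0)*(-4*(-1)*(-5)))*7 = (4*(-4*(-1)*(-5)))*7 = (4*(4*(-5)))*7 = (4*(-20))*7 = -80*7 = -560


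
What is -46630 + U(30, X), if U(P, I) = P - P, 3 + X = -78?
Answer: -46630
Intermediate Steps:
X = -81 (X = -3 - 78 = -81)
U(P, I) = 0
-46630 + U(30, X) = -46630 + 0 = -46630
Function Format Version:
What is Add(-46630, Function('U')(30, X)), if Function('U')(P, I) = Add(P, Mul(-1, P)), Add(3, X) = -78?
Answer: -46630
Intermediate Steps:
X = -81 (X = Add(-3, -78) = -81)
Function('U')(P, I) = 0
Add(-46630, Function('U')(30, X)) = Add(-46630, 0) = -46630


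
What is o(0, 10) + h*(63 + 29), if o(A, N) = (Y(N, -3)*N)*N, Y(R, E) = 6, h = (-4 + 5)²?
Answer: 692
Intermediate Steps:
h = 1 (h = 1² = 1)
o(A, N) = 6*N² (o(A, N) = (6*N)*N = 6*N²)
o(0, 10) + h*(63 + 29) = 6*10² + 1*(63 + 29) = 6*100 + 1*92 = 600 + 92 = 692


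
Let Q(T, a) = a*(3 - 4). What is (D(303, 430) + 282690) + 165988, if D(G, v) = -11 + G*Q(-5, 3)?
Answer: 447758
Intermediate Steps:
Q(T, a) = -a (Q(T, a) = a*(-1) = -a)
D(G, v) = -11 - 3*G (D(G, v) = -11 + G*(-1*3) = -11 + G*(-3) = -11 - 3*G)
(D(303, 430) + 282690) + 165988 = ((-11 - 3*303) + 282690) + 165988 = ((-11 - 909) + 282690) + 165988 = (-920 + 282690) + 165988 = 281770 + 165988 = 447758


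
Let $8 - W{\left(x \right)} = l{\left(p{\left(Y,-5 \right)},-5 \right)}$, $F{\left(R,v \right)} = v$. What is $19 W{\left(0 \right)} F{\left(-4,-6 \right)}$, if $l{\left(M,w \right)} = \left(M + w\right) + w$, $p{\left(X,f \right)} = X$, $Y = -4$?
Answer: $-2508$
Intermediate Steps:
$l{\left(M,w \right)} = M + 2 w$
$W{\left(x \right)} = 22$ ($W{\left(x \right)} = 8 - \left(-4 + 2 \left(-5\right)\right) = 8 - \left(-4 - 10\right) = 8 - -14 = 8 + 14 = 22$)
$19 W{\left(0 \right)} F{\left(-4,-6 \right)} = 19 \cdot 22 \left(-6\right) = 418 \left(-6\right) = -2508$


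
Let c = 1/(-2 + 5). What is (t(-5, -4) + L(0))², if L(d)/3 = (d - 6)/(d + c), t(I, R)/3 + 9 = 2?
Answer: 5625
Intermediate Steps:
c = ⅓ (c = 1/3 = ⅓ ≈ 0.33333)
t(I, R) = -21 (t(I, R) = -27 + 3*2 = -27 + 6 = -21)
L(d) = 3*(-6 + d)/(⅓ + d) (L(d) = 3*((d - 6)/(d + ⅓)) = 3*((-6 + d)/(⅓ + d)) = 3*(-6 + d)/(⅓ + d))
(t(-5, -4) + L(0))² = (-21 + 9*(-6 + 0)/(1 + 3*0))² = (-21 + 9*(-6)/(1 + 0))² = (-21 + 9*(-6)/1)² = (-21 + 9*1*(-6))² = (-21 - 54)² = (-75)² = 5625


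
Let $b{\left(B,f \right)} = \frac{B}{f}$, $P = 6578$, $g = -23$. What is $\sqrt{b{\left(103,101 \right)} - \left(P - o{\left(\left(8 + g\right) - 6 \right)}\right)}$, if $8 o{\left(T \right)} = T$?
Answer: $\frac{i \sqrt{1073896842}}{404} \approx 81.115 i$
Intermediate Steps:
$o{\left(T \right)} = \frac{T}{8}$
$\sqrt{b{\left(103,101 \right)} - \left(P - o{\left(\left(8 + g\right) - 6 \right)}\right)} = \sqrt{\frac{103}{101} + \left(\frac{\left(8 - 23\right) - 6}{8} - 6578\right)} = \sqrt{103 \cdot \frac{1}{101} - \left(6578 - \frac{-15 - 6}{8}\right)} = \sqrt{\frac{103}{101} + \left(\frac{1}{8} \left(-21\right) - 6578\right)} = \sqrt{\frac{103}{101} - \frac{52645}{8}} = \sqrt{- \frac{5316321}{808}} = \frac{i \sqrt{1073896842}}{404}$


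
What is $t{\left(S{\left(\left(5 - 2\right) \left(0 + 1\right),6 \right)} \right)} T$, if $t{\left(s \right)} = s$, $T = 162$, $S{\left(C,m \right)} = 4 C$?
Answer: $1944$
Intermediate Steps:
$t{\left(S{\left(\left(5 - 2\right) \left(0 + 1\right),6 \right)} \right)} T = 4 \left(5 - 2\right) \left(0 + 1\right) 162 = 4 \cdot 3 \cdot 1 \cdot 162 = 4 \cdot 3 \cdot 162 = 12 \cdot 162 = 1944$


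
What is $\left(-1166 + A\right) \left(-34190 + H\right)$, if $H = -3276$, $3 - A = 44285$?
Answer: $1702754768$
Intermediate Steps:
$A = -44282$ ($A = 3 - 44285 = -44282$)
$\left(-1166 + A\right) \left(-34190 + H\right) = \left(-1166 - 44282\right) \left(-34190 - 3276\right) = \left(-45448\right) \left(-37466\right) = 1702754768$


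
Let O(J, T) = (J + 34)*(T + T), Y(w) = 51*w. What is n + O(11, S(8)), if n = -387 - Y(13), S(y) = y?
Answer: -330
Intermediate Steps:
O(J, T) = 2*T*(34 + J) (O(J, T) = (34 + J)*(2*T) = 2*T*(34 + J))
n = -1050 (n = -387 - 51*13 = -387 - 1*663 = -387 - 663 = -1050)
n + O(11, S(8)) = -1050 + 2*8*(34 + 11) = -1050 + 2*8*45 = -1050 + 720 = -330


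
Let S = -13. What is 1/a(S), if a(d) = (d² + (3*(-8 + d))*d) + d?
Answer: 1/975 ≈ 0.0010256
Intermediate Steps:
a(d) = d + d² + d*(-24 + 3*d) (a(d) = (d² + (-24 + 3*d)*d) + d = (d² + d*(-24 + 3*d)) + d = d + d² + d*(-24 + 3*d))
1/a(S) = 1/(-13*(-23 + 4*(-13))) = 1/(-13*(-23 - 52)) = 1/(-13*(-75)) = 1/975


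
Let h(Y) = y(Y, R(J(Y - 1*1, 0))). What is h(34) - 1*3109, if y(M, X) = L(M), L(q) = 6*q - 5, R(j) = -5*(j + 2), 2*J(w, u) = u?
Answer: -2910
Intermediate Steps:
J(w, u) = u/2
R(j) = -10 - 5*j (R(j) = -5*(2 + j) = -10 - 5*j)
L(q) = -5 + 6*q
y(M, X) = -5 + 6*M
h(Y) = -5 + 6*Y
h(34) - 1*3109 = (-5 + 6*34) - 1*3109 = (-5 + 204) - 3109 = 199 - 3109 = -2910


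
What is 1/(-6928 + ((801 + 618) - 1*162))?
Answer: -1/5671 ≈ -0.00017634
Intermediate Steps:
1/(-6928 + ((801 + 618) - 1*162)) = 1/(-6928 + (1419 - 162)) = 1/(-6928 + 1257) = 1/(-5671) = -1/5671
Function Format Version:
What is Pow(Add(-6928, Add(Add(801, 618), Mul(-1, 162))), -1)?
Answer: Rational(-1, 5671) ≈ -0.00017634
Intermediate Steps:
Pow(Add(-6928, Add(Add(801, 618), Mul(-1, 162))), -1) = Pow(Add(-6928, Add(1419, -162)), -1) = Pow(Add(-6928, 1257), -1) = Pow(-5671, -1) = Rational(-1, 5671)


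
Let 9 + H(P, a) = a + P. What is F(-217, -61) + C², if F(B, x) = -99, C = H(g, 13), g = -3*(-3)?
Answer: 70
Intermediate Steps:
g = 9
H(P, a) = -9 + P + a (H(P, a) = -9 + (a + P) = -9 + (P + a) = -9 + P + a)
C = 13 (C = -9 + 9 + 13 = 13)
F(-217, -61) + C² = -99 + 13² = -99 + 169 = 70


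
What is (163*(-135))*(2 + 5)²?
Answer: -1078245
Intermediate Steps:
(163*(-135))*(2 + 5)² = -22005*7² = -22005*49 = -1078245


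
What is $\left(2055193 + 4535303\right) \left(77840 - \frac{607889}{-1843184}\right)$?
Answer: $\frac{59097822224245794}{115199} \approx 5.1301 \cdot 10^{11}$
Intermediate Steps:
$\left(2055193 + 4535303\right) \left(77840 - \frac{607889}{-1843184}\right) = 6590496 \left(77840 - - \frac{607889}{1843184}\right) = 6590496 \left(77840 + \frac{607889}{1843184}\right) = 6590496 \cdot \frac{143474050449}{1843184} = \frac{59097822224245794}{115199}$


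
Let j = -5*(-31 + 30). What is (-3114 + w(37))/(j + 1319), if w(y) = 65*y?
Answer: -709/1324 ≈ -0.53550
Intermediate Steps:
j = 5 (j = -5*(-1) = 5)
(-3114 + w(37))/(j + 1319) = (-3114 + 65*37)/(5 + 1319) = (-3114 + 2405)/1324 = -709*1/1324 = -709/1324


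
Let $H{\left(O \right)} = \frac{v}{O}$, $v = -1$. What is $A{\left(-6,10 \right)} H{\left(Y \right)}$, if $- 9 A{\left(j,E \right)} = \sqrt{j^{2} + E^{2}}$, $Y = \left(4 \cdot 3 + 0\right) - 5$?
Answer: $\frac{2 \sqrt{34}}{63} \approx 0.18511$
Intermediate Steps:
$Y = 7$ ($Y = \left(12 + 0\right) - 5 = 12 - 5 = 7$)
$H{\left(O \right)} = - \frac{1}{O}$
$A{\left(j,E \right)} = - \frac{\sqrt{E^{2} + j^{2}}}{9}$ ($A{\left(j,E \right)} = - \frac{\sqrt{j^{2} + E^{2}}}{9} = - \frac{\sqrt{E^{2} + j^{2}}}{9}$)
$A{\left(-6,10 \right)} H{\left(Y \right)} = - \frac{\sqrt{10^{2} + \left(-6\right)^{2}}}{9} \left(- \frac{1}{7}\right) = - \frac{\sqrt{100 + 36}}{9} \left(\left(-1\right) \frac{1}{7}\right) = - \frac{\sqrt{136}}{9} \left(- \frac{1}{7}\right) = - \frac{2 \sqrt{34}}{9} \left(- \frac{1}{7}\right) = \frac{2 \sqrt{34}}{63}$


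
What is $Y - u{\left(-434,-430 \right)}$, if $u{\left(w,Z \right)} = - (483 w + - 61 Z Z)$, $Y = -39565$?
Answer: $-11528087$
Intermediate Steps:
$u{\left(w,Z \right)} = - 483 w + 61 Z^{2}$ ($u{\left(w,Z \right)} = - (483 w - 61 Z^{2}) = - (- 61 Z^{2} + 483 w) = - 483 w + 61 Z^{2}$)
$Y - u{\left(-434,-430 \right)} = -39565 - \left(\left(-483\right) \left(-434\right) + 61 \left(-430\right)^{2}\right) = -39565 - \left(209622 + 61 \cdot 184900\right) = -39565 - \left(209622 + 11278900\right) = -39565 - 11488522 = -11528087$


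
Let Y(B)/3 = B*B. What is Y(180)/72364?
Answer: 24300/18091 ≈ 1.3432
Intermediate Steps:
Y(B) = 3*B² (Y(B) = 3*(B*B) = 3*B²)
Y(180)/72364 = (3*180²)/72364 = (3*32400)*(1/72364) = 97200*(1/72364) = 24300/18091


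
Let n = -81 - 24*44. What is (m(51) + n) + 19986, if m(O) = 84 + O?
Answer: 18984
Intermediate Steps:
n = -1137 (n = -81 - 1056 = -1137)
(m(51) + n) + 19986 = ((84 + 51) - 1137) + 19986 = (135 - 1137) + 19986 = -1002 + 19986 = 18984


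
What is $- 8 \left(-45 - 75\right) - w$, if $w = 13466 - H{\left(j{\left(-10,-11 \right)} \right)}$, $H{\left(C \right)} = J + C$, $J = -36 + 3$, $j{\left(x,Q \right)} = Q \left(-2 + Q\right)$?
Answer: $-12396$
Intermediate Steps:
$J = -33$
$H{\left(C \right)} = -33 + C$
$w = 13356$ ($w = 13466 - \left(-33 - 11 \left(-2 - 11\right)\right) = 13466 - \left(-33 - -143\right) = 13466 - \left(-33 + 143\right) = 13466 - 110 = 13356$)
$- 8 \left(-45 - 75\right) - w = - 8 \left(-45 - 75\right) - 13356 = \left(-8\right) \left(-120\right) - 13356 = 960 - 13356 = -12396$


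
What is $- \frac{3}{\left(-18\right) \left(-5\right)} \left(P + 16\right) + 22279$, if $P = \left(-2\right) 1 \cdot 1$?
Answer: $\frac{334178}{15} \approx 22279.0$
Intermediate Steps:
$P = -2$ ($P = \left(-2\right) 1 = -2$)
$- \frac{3}{\left(-18\right) \left(-5\right)} \left(P + 16\right) + 22279 = - \frac{3}{\left(-18\right) \left(-5\right)} \left(-2 + 16\right) + 22279 = - \frac{3}{90} \cdot 14 + 22279 = \left(-3\right) \frac{1}{90} \cdot 14 + 22279 = \left(- \frac{1}{30}\right) 14 + 22279 = - \frac{7}{15} + 22279 = \frac{334178}{15}$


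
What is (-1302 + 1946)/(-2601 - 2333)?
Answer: -322/2467 ≈ -0.13052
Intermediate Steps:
(-1302 + 1946)/(-2601 - 2333) = 644/(-4934) = 644*(-1/4934) = -322/2467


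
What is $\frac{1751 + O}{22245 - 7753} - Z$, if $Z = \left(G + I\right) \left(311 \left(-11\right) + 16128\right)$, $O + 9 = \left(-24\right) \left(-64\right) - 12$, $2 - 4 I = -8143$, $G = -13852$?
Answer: $\frac{2175868522509}{14492} \approx 1.5014 \cdot 10^{8}$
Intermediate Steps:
$I = \frac{8145}{4}$ ($I = \frac{1}{2} - - \frac{8143}{4} = \frac{1}{2} + \frac{8143}{4} = \frac{8145}{4} \approx 2036.3$)
$O = 1515$ ($O = -9 - -1524 = -9 + \left(1536 - 12\right) = -9 + 1524 = 1515$)
$Z = - \frac{600570941}{4}$ ($Z = \left(-13852 + \frac{8145}{4}\right) \left(311 \left(-11\right) + 16128\right) = - \frac{47263 \left(-3421 + 16128\right)}{4} = \left(- \frac{47263}{4}\right) 12707 = - \frac{600570941}{4} \approx -1.5014 \cdot 10^{8}$)
$\frac{1751 + O}{22245 - 7753} - Z = \frac{1751 + 1515}{22245 - 7753} - - \frac{600570941}{4} = \frac{3266}{14492} + \frac{600570941}{4} = 3266 \cdot \frac{1}{14492} + \frac{600570941}{4} = \frac{1633}{7246} + \frac{600570941}{4} = \frac{2175868522509}{14492}$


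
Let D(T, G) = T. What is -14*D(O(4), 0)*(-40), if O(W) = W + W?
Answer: 4480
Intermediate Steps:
O(W) = 2*W
-14*D(O(4), 0)*(-40) = -28*4*(-40) = -14*8*(-40) = -112*(-40) = 4480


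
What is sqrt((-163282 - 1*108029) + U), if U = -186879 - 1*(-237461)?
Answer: I*sqrt(220729) ≈ 469.82*I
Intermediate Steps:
U = 50582 (U = -186879 + 237461 = 50582)
sqrt((-163282 - 1*108029) + U) = sqrt((-163282 - 1*108029) + 50582) = sqrt((-163282 - 108029) + 50582) = sqrt(-271311 + 50582) = sqrt(-220729) = I*sqrt(220729)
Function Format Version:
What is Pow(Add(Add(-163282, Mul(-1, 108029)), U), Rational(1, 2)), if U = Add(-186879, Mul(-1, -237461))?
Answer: Mul(I, Pow(220729, Rational(1, 2))) ≈ Mul(469.82, I)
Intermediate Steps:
U = 50582 (U = Add(-186879, 237461) = 50582)
Pow(Add(Add(-163282, Mul(-1, 108029)), U), Rational(1, 2)) = Pow(Add(Add(-163282, Mul(-1, 108029)), 50582), Rational(1, 2)) = Pow(Add(Add(-163282, -108029), 50582), Rational(1, 2)) = Pow(Add(-271311, 50582), Rational(1, 2)) = Pow(-220729, Rational(1, 2)) = Mul(I, Pow(220729, Rational(1, 2)))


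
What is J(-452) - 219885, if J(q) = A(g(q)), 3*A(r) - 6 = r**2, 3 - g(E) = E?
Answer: -452624/3 ≈ -1.5087e+5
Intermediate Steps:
g(E) = 3 - E
A(r) = 2 + r**2/3
J(q) = 2 + (3 - q)**2/3
J(-452) - 219885 = (2 + (-3 - 452)**2/3) - 219885 = (2 + (1/3)*(-455)**2) - 219885 = (2 + (1/3)*207025) - 219885 = (2 + 207025/3) - 219885 = 207031/3 - 219885 = -452624/3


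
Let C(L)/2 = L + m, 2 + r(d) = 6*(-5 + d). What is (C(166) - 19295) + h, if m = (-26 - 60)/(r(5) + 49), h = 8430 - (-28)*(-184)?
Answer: -737367/47 ≈ -15689.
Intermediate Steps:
h = 3278 (h = 8430 - 1*5152 = 8430 - 5152 = 3278)
r(d) = -32 + 6*d (r(d) = -2 + 6*(-5 + d) = -2 + (-30 + 6*d) = -32 + 6*d)
m = -86/47 (m = (-26 - 60)/((-32 + 6*5) + 49) = -86/((-32 + 30) + 49) = -86/(-2 + 49) = -86/47 ≈ -1.8298)
C(L) = -172/47 + 2*L (C(L) = 2*(L - 86/47) = 2*(-86/47 + L) = -172/47 + 2*L)
(C(166) - 19295) + h = ((-172/47 + 2*166) - 19295) + 3278 = ((-172/47 + 332) - 19295) + 3278 = (15432/47 - 19295) + 3278 = -891433/47 + 3278 = -737367/47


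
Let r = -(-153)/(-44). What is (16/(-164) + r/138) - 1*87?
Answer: -7229795/82984 ≈ -87.123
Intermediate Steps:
r = -153/44 (r = -(-153)*(-1)/44 = -3*51/44 = -153/44 ≈ -3.4773)
(16/(-164) + r/138) - 1*87 = (16/(-164) - 153/44/138) - 1*87 = (16*(-1/164) - 153/44*1/138) - 87 = (-4/41 - 51/2024) - 87 = -10187/82984 - 87 = -7229795/82984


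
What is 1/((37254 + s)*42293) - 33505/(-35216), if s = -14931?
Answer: 31632292974911/33247659399024 ≈ 0.95141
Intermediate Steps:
1/((37254 + s)*42293) - 33505/(-35216) = 1/((37254 - 14931)*42293) - 33505/(-35216) = (1/42293)/22323 - 33505*(-1/35216) = (1/22323)*(1/42293) + 33505/35216 = 1/944106639 + 33505/35216 = 31632292974911/33247659399024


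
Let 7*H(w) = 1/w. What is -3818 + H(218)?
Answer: -5826267/1526 ≈ -3818.0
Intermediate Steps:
H(w) = 1/(7*w)
-3818 + H(218) = -3818 + (1/7)/218 = -3818 + (1/7)*(1/218) = -3818 + 1/1526 = -5826267/1526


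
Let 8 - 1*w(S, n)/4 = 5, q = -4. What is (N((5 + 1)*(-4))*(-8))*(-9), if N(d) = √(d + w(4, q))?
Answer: 144*I*√3 ≈ 249.42*I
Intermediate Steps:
w(S, n) = 12 (w(S, n) = 32 - 4*5 = 32 - 20 = 12)
N(d) = √(12 + d) (N(d) = √(d + 12) = √(12 + d))
(N((5 + 1)*(-4))*(-8))*(-9) = (√(12 + (5 + 1)*(-4))*(-8))*(-9) = (√(12 + 6*(-4))*(-8))*(-9) = (√(12 - 24)*(-8))*(-9) = (√(-12)*(-8))*(-9) = ((2*I*√3)*(-8))*(-9) = -16*I*√3*(-9) = 144*I*√3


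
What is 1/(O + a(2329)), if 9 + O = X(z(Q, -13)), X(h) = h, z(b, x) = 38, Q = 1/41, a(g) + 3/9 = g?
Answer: 3/7073 ≈ 0.00042415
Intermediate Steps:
a(g) = -⅓ + g
Q = 1/41 ≈ 0.024390
O = 29 (O = -9 + 38 = 29)
1/(O + a(2329)) = 1/(29 + (-⅓ + 2329)) = 1/(29 + 6986/3) = 1/(7073/3) = 3/7073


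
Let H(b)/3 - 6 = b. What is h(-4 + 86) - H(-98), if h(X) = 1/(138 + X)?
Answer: 60721/220 ≈ 276.00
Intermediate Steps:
H(b) = 18 + 3*b
h(-4 + 86) - H(-98) = 1/(138 + (-4 + 86)) - (18 + 3*(-98)) = 1/(138 + 82) - (18 - 294) = 1/220 - 1*(-276) = 1/220 + 276 = 60721/220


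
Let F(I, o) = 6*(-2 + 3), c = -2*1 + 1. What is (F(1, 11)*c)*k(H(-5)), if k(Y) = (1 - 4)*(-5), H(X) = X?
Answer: -90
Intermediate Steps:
c = -1 (c = -2 + 1 = -1)
k(Y) = 15 (k(Y) = -3*(-5) = 15)
F(I, o) = 6 (F(I, o) = 6*1 = 6)
(F(1, 11)*c)*k(H(-5)) = (6*(-1))*15 = -6*15 = -90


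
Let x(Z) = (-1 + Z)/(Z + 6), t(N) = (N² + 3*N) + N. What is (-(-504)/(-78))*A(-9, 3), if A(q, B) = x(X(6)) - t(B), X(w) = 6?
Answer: 133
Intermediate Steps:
t(N) = N² + 4*N
x(Z) = (-1 + Z)/(6 + Z)
A(q, B) = 5/12 - B*(4 + B) (A(q, B) = (-1 + 6)/(6 + 6) - B*(4 + B) = 5/12 - B*(4 + B))
(-(-504)/(-78))*A(-9, 3) = (-(-504)/(-78))*(5/12 - 1*3*(4 + 3)) = (-(-504)*(-1)/78)*(5/12 - 1*3*7) = (-7*12/13)*(5/12 - 21) = -84/13*(-247/12) = 133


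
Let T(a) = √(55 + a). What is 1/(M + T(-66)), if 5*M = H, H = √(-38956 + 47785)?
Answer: 5/(9*√109 + 5*I*√11) ≈ 0.051605 - 0.0091076*I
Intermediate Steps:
H = 9*√109 (H = √8829 = 9*√109 ≈ 93.963)
M = 9*√109/5 (M = (9*√109)/5 = 9*√109/5 ≈ 18.793)
1/(M + T(-66)) = 1/(9*√109/5 + √(55 - 66)) = 1/(9*√109/5 + √(-11)) = 1/(9*√109/5 + I*√11)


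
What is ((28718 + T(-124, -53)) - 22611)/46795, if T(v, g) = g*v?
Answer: 12679/46795 ≈ 0.27095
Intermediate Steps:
((28718 + T(-124, -53)) - 22611)/46795 = ((28718 - 53*(-124)) - 22611)/46795 = ((28718 + 6572) - 22611)*(1/46795) = (35290 - 22611)*(1/46795) = 12679*(1/46795) = 12679/46795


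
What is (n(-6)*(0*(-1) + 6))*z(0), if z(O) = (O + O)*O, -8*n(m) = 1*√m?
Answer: 0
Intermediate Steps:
n(m) = -√m/8
z(O) = 2*O² (z(O) = (2*O)*O = 2*O²)
(n(-6)*(0*(-1) + 6))*z(0) = ((-I*√6/8)*(0*(-1) + 6))*(2*0²) = ((-I*√6/8)*(0 + 6))*(2*0) = (-I*√6/8*6)*0 = -3*I*√6/4*0 = 0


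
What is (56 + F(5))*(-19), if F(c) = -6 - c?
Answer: -855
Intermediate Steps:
(56 + F(5))*(-19) = (56 + (-6 - 1*5))*(-19) = (56 + (-6 - 5))*(-19) = (56 - 11)*(-19) = 45*(-19) = -855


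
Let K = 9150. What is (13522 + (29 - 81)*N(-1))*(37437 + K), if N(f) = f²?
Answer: 627526890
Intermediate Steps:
(13522 + (29 - 81)*N(-1))*(37437 + K) = (13522 + (29 - 81)*(-1)²)*(37437 + 9150) = (13522 - 52*1)*46587 = (13522 - 52)*46587 = 13470*46587 = 627526890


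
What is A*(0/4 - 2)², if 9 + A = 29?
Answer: 80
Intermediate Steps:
A = 20 (A = -9 + 29 = 20)
A*(0/4 - 2)² = 20*(0/4 - 2)² = 20*(0*(¼) - 2)² = 20*(0 - 2)² = 20*(-2)² = 20*4 = 80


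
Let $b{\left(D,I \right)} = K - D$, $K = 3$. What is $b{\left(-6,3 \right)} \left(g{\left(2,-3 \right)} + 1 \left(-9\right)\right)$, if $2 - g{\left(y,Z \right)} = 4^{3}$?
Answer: $-639$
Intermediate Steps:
$b{\left(D,I \right)} = 3 - D$
$g{\left(y,Z \right)} = -62$ ($g{\left(y,Z \right)} = 2 - 4^{3} = 2 - 64 = -62$)
$b{\left(-6,3 \right)} \left(g{\left(2,-3 \right)} + 1 \left(-9\right)\right) = \left(3 - -6\right) \left(-62 + 1 \left(-9\right)\right) = \left(3 + 6\right) \left(-62 - 9\right) = 9 \left(-71\right) = -639$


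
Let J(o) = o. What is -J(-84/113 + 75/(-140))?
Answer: 4047/3164 ≈ 1.2791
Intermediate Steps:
-J(-84/113 + 75/(-140)) = -(-84/113 + 75/(-140)) = -(-84*1/113 + 75*(-1/140)) = -(-84/113 - 15/28) = -1*(-4047/3164) = 4047/3164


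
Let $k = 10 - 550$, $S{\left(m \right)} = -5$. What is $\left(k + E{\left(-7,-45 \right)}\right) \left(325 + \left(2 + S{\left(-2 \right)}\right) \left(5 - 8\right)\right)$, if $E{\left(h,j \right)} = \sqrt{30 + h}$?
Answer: $-180360 + 334 \sqrt{23} \approx -1.7876 \cdot 10^{5}$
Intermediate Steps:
$k = -540$ ($k = 10 - 550 = -540$)
$\left(k + E{\left(-7,-45 \right)}\right) \left(325 + \left(2 + S{\left(-2 \right)}\right) \left(5 - 8\right)\right) = \left(-540 + \sqrt{30 - 7}\right) \left(325 + \left(2 - 5\right) \left(5 - 8\right)\right) = \left(-540 + \sqrt{23}\right) \left(325 - 3 \left(5 - 8\right)\right) = \left(-540 + \sqrt{23}\right) \left(325 - -9\right) = \left(-540 + \sqrt{23}\right) \left(325 + 9\right) = \left(-540 + \sqrt{23}\right) 334 = -180360 + 334 \sqrt{23}$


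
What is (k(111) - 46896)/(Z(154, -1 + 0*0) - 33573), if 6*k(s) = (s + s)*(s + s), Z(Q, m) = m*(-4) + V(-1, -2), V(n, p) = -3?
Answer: 2763/2398 ≈ 1.1522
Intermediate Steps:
Z(Q, m) = -3 - 4*m (Z(Q, m) = m*(-4) - 3 = -4*m - 3 = -3 - 4*m)
k(s) = 2*s**2/3 (k(s) = ((s + s)*(s + s))/6 = ((2*s)*(2*s))/6 = (4*s**2)/6 = 2*s**2/3)
(k(111) - 46896)/(Z(154, -1 + 0*0) - 33573) = ((2/3)*111**2 - 46896)/((-3 - 4*(-1 + 0*0)) - 33573) = ((2/3)*12321 - 46896)/((-3 - 4*(-1 + 0)) - 33573) = (8214 - 46896)/((-3 - 4*(-1)) - 33573) = -38682/((-3 + 4) - 33573) = -38682/(1 - 33573) = -38682/(-33572) = -38682*(-1/33572) = 2763/2398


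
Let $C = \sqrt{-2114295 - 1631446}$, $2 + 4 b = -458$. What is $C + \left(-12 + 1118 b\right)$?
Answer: $-128582 + i \sqrt{3745741} \approx -1.2858 \cdot 10^{5} + 1935.4 i$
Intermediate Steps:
$b = -115$ ($b = - \frac{1}{2} + \frac{1}{4} \left(-458\right) = - \frac{1}{2} - \frac{229}{2} = -115$)
$C = i \sqrt{3745741}$ ($C = \sqrt{-3745741} = i \sqrt{3745741} \approx 1935.4 i$)
$C + \left(-12 + 1118 b\right) = i \sqrt{3745741} + \left(-12 + 1118 \left(-115\right)\right) = i \sqrt{3745741} - 128582 = -128582 + i \sqrt{3745741}$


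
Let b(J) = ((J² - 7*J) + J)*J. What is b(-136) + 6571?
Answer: -2619861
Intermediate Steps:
b(J) = J*(J² - 6*J) (b(J) = (J² - 6*J)*J = J*(J² - 6*J))
b(-136) + 6571 = (-136)²*(-6 - 136) + 6571 = 18496*(-142) + 6571 = -2626432 + 6571 = -2619861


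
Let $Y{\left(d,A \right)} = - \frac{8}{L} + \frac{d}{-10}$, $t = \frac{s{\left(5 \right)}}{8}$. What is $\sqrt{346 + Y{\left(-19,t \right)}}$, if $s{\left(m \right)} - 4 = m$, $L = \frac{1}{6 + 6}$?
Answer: $\frac{\sqrt{25190}}{10} \approx 15.871$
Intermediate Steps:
$L = \frac{1}{12} \approx 0.083333$
$s{\left(m \right)} = 4 + m$
$t = \frac{9}{8}$ ($t = \frac{4 + 5}{8} = 9 \cdot \frac{1}{8} = \frac{9}{8} \approx 1.125$)
$Y{\left(d,A \right)} = -96 - \frac{d}{10}$ ($Y{\left(d,A \right)} = - 8 \frac{1}{\frac{1}{12}} + \frac{d}{-10} = \left(-8\right) 12 + d \left(- \frac{1}{10}\right) = -96 - \frac{d}{10}$)
$\sqrt{346 + Y{\left(-19,t \right)}} = \sqrt{346 - \frac{941}{10}} = \sqrt{\frac{2519}{10}} = \frac{\sqrt{25190}}{10}$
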